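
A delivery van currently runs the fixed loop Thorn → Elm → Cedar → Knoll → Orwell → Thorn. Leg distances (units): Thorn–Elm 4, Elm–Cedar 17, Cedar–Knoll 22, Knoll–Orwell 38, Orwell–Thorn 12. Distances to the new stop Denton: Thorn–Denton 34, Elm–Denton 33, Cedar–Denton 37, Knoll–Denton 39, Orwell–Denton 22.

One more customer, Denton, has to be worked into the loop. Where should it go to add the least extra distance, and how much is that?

Adding 23 by placing Denton on the Knoll–Orwell leg.

Insertion cost between consecutive stops i–j is d(i,Denton) + d(Denton,j) − d(i,j):
  between Thorn and Elm: 34 + 33 − 4 = 63
  between Elm and Cedar: 33 + 37 − 17 = 53
  between Cedar and Knoll: 37 + 39 − 22 = 54
  between Knoll and Orwell: 39 + 22 − 38 = 23
  between Orwell and Thorn: 22 + 34 − 12 = 44
Cheapest insertion is between Knoll and Orwell, adding 23.
New total = 93 + 23 = 116.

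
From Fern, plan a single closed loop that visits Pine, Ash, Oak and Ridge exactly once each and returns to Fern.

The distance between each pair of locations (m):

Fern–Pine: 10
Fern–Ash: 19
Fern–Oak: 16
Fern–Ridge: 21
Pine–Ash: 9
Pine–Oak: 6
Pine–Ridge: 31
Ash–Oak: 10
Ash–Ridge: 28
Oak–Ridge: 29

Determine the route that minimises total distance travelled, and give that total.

Shortest round trip = 75 m.

With 4 stops there are 4!/2 = 12 distinct round trips (a route and its reverse cost the same).
Fern-Pine-Ash-Oak-Ridge-Fern: 10+9+10+29+21 = 79
Fern-Pine-Ash-Ridge-Oak-Fern: 10+9+28+29+16 = 92
Fern-Pine-Oak-Ash-Ridge-Fern: 10+6+10+28+21 = 75
Fern-Pine-Oak-Ridge-Ash-Fern: 10+6+29+28+19 = 92
Fern-Pine-Ridge-Ash-Oak-Fern: 10+31+28+10+16 = 95
Fern-Pine-Ridge-Oak-Ash-Fern: 10+31+29+10+19 = 99
Fern-Ash-Pine-Oak-Ridge-Fern: 19+9+6+29+21 = 84
Fern-Ash-Pine-Ridge-Oak-Fern: 19+9+31+29+16 = 104
Fern-Ash-Oak-Pine-Ridge-Fern: 19+10+6+31+21 = 87
Fern-Ash-Ridge-Pine-Oak-Fern: 19+28+31+6+16 = 100
Fern-Oak-Pine-Ash-Ridge-Fern: 16+6+9+28+21 = 80
Fern-Oak-Ash-Pine-Ridge-Fern: 16+10+9+31+21 = 87
The minimum is 75.
One optimal route: Fern → Pine → Oak → Ash → Ridge → Fern (or its reverse).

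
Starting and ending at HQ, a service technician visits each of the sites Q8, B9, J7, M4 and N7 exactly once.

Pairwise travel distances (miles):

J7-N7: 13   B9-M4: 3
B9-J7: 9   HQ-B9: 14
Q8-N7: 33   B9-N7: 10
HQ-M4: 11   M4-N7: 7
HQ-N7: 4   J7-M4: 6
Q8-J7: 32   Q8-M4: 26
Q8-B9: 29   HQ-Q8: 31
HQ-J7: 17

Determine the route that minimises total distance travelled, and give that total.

There are 60 distinct closed tours to check (reversals are equivalent).
HQ→Q8→B9→J7→M4→N7→HQ: 31+29+9+6+7+4 = 86
HQ→Q8→B9→J7→N7→M4→HQ: 31+29+9+13+7+11 = 100
HQ→Q8→B9→M4→J7→N7→HQ: 31+29+3+6+13+4 = 86
HQ→Q8→B9→M4→N7→J7→HQ: 31+29+3+7+13+17 = 100
HQ→Q8→B9→N7→J7→M4→HQ: 31+29+10+13+6+11 = 100
HQ→Q8→B9→N7→M4→J7→HQ: 31+29+10+7+6+17 = 100
HQ→Q8→J7→B9→M4→N7→HQ: 31+32+9+3+7+4 = 86
HQ→Q8→J7→B9→N7→M4→HQ: 31+32+9+10+7+11 = 100
HQ→Q8→J7→M4→B9→N7→HQ: 31+32+6+3+10+4 = 86
HQ→Q8→J7→M4→N7→B9→HQ: 31+32+6+7+10+14 = 100
HQ→Q8→J7→N7→B9→M4→HQ: 31+32+13+10+3+11 = 100
HQ→Q8→J7→N7→M4→B9→HQ: 31+32+13+7+3+14 = 100
HQ→Q8→M4→B9→J7→N7→HQ: 31+26+3+9+13+4 = 86
HQ→Q8→M4→B9→N7→J7→HQ: 31+26+3+10+13+17 = 100
… (46 more)
The minimum is 86.
One optimal route: HQ → Q8 → B9 → J7 → M4 → N7 → HQ (or its reverse).

86 miles — the shortest possible round trip.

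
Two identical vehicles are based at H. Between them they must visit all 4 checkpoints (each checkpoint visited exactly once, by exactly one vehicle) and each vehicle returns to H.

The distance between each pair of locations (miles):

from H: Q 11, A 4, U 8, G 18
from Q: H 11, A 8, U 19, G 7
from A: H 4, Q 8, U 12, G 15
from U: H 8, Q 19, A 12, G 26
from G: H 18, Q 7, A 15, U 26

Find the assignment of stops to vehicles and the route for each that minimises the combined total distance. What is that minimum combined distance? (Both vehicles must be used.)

Minimum combined distance: 53 miles.

There are 2^3 − 1 = 7 ways to divide the 4 stops into two non-empty groups. For each, the best each vehicle can do is its own shortest tour through its group:
  {Q} + {A, U, G}: 22 + 53 = 75
  {A} + {Q, U, G}: 8 + 52 = 60
  {Q, A} + {U, G}: 23 + 52 = 75
  {U} + {Q, A, G}: 16 + 37 = 53
  {Q, U} + {A, G}: 38 + 37 = 75
  {A, U} + {Q, G}: 24 + 36 = 60
  … (7 splits in total)
Best: vehicle 1 H → U → H = 16; vehicle 2 H → Q → G → A → H = 37; combined 53.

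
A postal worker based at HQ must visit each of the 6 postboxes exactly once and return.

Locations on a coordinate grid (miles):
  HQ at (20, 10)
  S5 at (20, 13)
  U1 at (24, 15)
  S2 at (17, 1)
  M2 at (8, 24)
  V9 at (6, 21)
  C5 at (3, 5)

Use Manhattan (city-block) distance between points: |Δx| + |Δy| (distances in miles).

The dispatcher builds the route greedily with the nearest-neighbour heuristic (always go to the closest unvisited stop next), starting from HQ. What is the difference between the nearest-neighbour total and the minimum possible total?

HQ: S5=3, U1=9, S2=12, C5=22, V9=25, M2=26 ⇒ S5
S5: U1=6, S2=15, V9=22, M2=23, C5=25 ⇒ U1
U1: S2=21, V9=24, M2=25, C5=31 ⇒ S2
S2: C5=18, V9=31, M2=32 ⇒ C5
C5: V9=19, M2=24 ⇒ V9
V9: M2=5 ⇒ M2
NN route HQ → S5 → U1 → S2 → C5 → V9 → M2 → HQ costs 98.
Optimal: HQ → S5 → U1 → M2 → V9 → C5 → S2 → HQ costs 88 (by enumerating all 360 distinct tours).
Excess = 98 − 88 = 10.

10 miles longer than the optimal tour.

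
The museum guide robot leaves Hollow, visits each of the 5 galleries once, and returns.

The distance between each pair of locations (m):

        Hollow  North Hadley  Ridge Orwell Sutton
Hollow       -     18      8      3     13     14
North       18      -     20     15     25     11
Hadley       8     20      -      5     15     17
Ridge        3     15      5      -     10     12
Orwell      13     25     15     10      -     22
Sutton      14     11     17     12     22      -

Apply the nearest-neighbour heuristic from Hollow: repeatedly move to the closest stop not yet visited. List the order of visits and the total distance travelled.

Nearest-neighbour total = 74 m; route Hollow → Ridge → Hadley → Orwell → Sutton → North → Hollow.

At Hollow the remaining stops are Ridge 3, Hadley 8, Orwell 13, Sutton 14, North 18; go to Ridge.
At Ridge the remaining stops are Hadley 5, Orwell 10, Sutton 12, North 15; go to Hadley.
At Hadley the remaining stops are Orwell 15, Sutton 17, North 20; go to Orwell.
At Orwell the remaining stops are Sutton 22, North 25; go to Sutton.
At Sutton the remaining stops are North 11; go to North.
Return North→Hollow: 18.
Total = 3 + 5 + 15 + 22 + 11 + 18 = 74.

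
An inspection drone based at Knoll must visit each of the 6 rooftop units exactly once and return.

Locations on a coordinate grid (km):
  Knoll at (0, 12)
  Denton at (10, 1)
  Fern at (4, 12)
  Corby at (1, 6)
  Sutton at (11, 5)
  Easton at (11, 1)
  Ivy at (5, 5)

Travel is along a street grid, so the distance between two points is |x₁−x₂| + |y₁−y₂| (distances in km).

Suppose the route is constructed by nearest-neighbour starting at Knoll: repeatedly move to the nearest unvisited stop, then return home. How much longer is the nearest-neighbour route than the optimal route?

The nearest-neighbour route is 10 km longer than optimal.

Knoll: Fern=4, Corby=7, Ivy=12, Sutton=18, Denton=21, Easton=22 ⇒ Fern
Fern: Ivy=8, Corby=9, Sutton=14, Denton=17, Easton=18 ⇒ Ivy
Ivy: Corby=5, Sutton=6, Denton=9, Easton=10 ⇒ Corby
Corby: Sutton=11, Denton=14, Easton=15 ⇒ Sutton
Sutton: Easton=4, Denton=5 ⇒ Easton
Easton: Denton=1 ⇒ Denton
NN route Knoll → Fern → Ivy → Corby → Sutton → Easton → Denton → Knoll costs 54.
Optimal: Knoll → Fern → Denton → Easton → Sutton → Ivy → Corby → Knoll costs 44 (by enumerating all 360 distinct tours).
Excess = 54 − 44 = 10.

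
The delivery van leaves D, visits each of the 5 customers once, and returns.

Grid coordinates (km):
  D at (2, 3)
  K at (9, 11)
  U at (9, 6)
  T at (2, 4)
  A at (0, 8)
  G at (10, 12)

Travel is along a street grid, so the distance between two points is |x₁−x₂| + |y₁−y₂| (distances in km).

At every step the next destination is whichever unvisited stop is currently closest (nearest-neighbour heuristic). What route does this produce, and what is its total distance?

At D the remaining stops are T 1, A 7, U 10, K 15, G 17; go to T.
At T the remaining stops are A 6, U 9, K 14, G 16; go to A.
At A the remaining stops are U 11, K 12, G 14; go to U.
At U the remaining stops are K 5, G 7; go to K.
At K the remaining stops are G 2; go to G.
Return G→D: 17.
Total = 1 + 6 + 11 + 5 + 2 + 17 = 42.

Total distance 42 km via the nearest-neighbour route D → T → A → U → K → G → D.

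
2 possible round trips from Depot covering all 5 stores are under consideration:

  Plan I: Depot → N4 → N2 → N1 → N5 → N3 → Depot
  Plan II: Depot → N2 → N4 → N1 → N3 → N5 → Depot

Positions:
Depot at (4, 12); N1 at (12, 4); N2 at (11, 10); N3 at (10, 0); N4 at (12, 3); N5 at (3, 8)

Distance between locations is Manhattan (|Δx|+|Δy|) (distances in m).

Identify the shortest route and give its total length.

Shortest is Plan II, total 44 m.

Plan I: 17 + 8 + 7 + 13 + 15 + 18 = 78
Plan II: 9 + 8 + 1 + 6 + 15 + 5 = 44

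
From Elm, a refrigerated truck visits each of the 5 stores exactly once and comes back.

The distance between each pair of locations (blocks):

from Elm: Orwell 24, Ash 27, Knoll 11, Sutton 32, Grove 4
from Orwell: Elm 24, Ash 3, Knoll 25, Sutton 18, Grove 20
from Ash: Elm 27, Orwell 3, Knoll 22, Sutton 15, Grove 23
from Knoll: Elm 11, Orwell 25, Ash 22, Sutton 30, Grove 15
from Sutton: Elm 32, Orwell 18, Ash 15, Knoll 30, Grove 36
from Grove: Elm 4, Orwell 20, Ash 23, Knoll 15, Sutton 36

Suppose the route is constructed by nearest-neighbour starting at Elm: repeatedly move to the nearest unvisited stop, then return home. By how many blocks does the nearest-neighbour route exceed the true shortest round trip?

The nearest-neighbour route is 11 blocks longer than optimal.

From Elm: Grove=4, Knoll=11, Orwell=24, Ash=27, Sutton=32 → choose Grove (4).
From Grove: Knoll=15, Orwell=20, Ash=23, Sutton=36 → choose Knoll (15).
From Knoll: Ash=22, Orwell=25, Sutton=30 → choose Ash (22).
From Ash: Orwell=3, Sutton=15 → choose Orwell (3).
From Orwell: Sutton=18 → choose Sutton (18).
NN route Elm → Grove → Knoll → Ash → Orwell → Sutton → Elm costs 94.
Optimal: Elm → Knoll → Sutton → Ash → Orwell → Grove → Elm costs 83 (by enumerating all 60 distinct tours).
Excess = 94 − 83 = 11.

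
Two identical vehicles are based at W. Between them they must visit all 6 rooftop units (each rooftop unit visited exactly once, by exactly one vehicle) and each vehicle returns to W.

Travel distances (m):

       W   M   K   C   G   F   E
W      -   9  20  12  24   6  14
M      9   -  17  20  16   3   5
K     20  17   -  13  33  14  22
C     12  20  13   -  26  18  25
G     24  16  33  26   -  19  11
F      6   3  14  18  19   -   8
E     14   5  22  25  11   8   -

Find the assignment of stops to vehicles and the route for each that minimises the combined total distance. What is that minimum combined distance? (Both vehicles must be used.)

There are 2^5 − 1 = 31 ways to divide the 6 stops into two non-empty groups. For each, the best each vehicle can do is its own shortest tour through its group:
  {M} + {K, C, G, F, E}: 18 + 82 = 100
  {K} + {M, C, G, F, E}: 40 + 63 = 103
  {M, K} + {C, G, F, E}: 46 + 63 = 109
  {C} + {M, K, G, F, E}: 24 + 77 = 101
  {M, C} + {K, G, F, E}: 41 + 77 = 118
  {K, C} + {M, G, F, E}: 45 + 49 = 94
  … (31 splits in total)
Best: vehicle 1 W → K → C → W = 45; vehicle 2 W → G → E → M → F → W = 49; combined 94.

Minimum combined distance: 94 m.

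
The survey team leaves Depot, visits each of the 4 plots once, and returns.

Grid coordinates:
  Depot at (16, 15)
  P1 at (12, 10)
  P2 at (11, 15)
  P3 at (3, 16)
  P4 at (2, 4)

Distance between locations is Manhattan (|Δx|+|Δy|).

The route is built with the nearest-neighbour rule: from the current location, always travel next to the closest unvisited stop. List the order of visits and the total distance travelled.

Total distance 64 via the nearest-neighbour route Depot → P2 → P1 → P3 → P4 → Depot.

At Depot the remaining stops are P2 5, P1 9, P3 14, P4 25; go to P2.
At P2 the remaining stops are P1 6, P3 9, P4 20; go to P1.
At P1 the remaining stops are P3 15, P4 16; go to P3.
At P3 the remaining stops are P4 13; go to P4.
Return P4→Depot: 25.
Total = 5 + 6 + 15 + 13 + 25 = 64.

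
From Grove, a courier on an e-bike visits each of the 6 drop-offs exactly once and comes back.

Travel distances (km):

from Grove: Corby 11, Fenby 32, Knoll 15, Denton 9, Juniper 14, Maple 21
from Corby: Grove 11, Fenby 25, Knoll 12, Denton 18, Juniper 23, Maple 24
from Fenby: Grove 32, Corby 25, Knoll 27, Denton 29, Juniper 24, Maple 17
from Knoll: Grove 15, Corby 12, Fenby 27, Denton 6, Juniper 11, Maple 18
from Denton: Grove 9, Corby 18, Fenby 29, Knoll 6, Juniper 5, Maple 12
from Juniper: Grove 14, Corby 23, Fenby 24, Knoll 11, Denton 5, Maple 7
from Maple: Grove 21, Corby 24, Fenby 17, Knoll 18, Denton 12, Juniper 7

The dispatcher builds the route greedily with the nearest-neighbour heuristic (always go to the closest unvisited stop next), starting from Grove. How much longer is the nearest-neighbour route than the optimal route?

Excess over optimum: 4 km.

Grove: Denton=9, Corby=11, Juniper=14, Knoll=15, Maple=21, Fenby=32 ⇒ Denton
Denton: Juniper=5, Knoll=6, Maple=12, Corby=18, Fenby=29 ⇒ Juniper
Juniper: Maple=7, Knoll=11, Corby=23, Fenby=24 ⇒ Maple
Maple: Fenby=17, Knoll=18, Corby=24 ⇒ Fenby
Fenby: Corby=25, Knoll=27 ⇒ Corby
Corby: Knoll=12 ⇒ Knoll
NN route Grove → Denton → Juniper → Maple → Fenby → Corby → Knoll → Grove costs 90.
Optimal: Grove → Corby → Fenby → Maple → Juniper → Knoll → Denton → Grove costs 86 (by enumerating all 360 distinct tours).
Excess = 90 − 86 = 4.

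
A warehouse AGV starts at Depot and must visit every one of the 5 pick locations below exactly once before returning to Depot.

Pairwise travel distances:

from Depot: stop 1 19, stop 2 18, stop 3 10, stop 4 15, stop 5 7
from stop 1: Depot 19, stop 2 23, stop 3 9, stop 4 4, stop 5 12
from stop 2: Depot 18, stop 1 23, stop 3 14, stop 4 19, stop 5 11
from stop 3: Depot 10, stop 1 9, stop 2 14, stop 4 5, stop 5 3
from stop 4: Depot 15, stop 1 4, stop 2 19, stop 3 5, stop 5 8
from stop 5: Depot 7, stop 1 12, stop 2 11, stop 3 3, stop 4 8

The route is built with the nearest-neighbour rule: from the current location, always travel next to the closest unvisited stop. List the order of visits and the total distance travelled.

From Depot: distances to unvisited — stop 5=7, stop 3=10, stop 4=15, stop 2=18, stop 1=19. Nearest is stop 5 (7).
From stop 5: distances to unvisited — stop 3=3, stop 4=8, stop 2=11, stop 1=12. Nearest is stop 3 (3).
From stop 3: distances to unvisited — stop 4=5, stop 1=9, stop 2=14. Nearest is stop 4 (5).
From stop 4: distances to unvisited — stop 1=4, stop 2=19. Nearest is stop 1 (4).
From stop 1: distances to unvisited — stop 2=23. Nearest is stop 2 (23).
Return stop 2→Depot: 18.
Total = 7 + 3 + 5 + 4 + 23 + 18 = 60.

Nearest-neighbour total = 60; route Depot → stop 5 → stop 3 → stop 4 → stop 1 → stop 2 → Depot.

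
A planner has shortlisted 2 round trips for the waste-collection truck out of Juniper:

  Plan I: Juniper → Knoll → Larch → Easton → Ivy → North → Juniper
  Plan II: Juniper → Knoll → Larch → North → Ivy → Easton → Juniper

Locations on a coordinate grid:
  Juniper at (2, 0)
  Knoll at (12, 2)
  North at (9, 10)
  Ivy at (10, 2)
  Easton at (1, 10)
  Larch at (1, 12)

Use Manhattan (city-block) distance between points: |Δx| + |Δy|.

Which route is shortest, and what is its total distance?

78 — Plan I is the shortest.

Plan I: 12 + 21 + 2 + 17 + 9 + 17 = 78
Plan II: 12 + 21 + 10 + 9 + 17 + 11 = 80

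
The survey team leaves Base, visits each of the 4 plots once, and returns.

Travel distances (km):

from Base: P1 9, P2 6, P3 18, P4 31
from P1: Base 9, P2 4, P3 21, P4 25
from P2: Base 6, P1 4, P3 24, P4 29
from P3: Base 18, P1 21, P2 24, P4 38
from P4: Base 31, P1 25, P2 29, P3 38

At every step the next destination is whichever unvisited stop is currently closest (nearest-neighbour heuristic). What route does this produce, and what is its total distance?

From Base: distances to unvisited — P2=6, P1=9, P3=18, P4=31. Nearest is P2 (6).
From P2: distances to unvisited — P1=4, P3=24, P4=29. Nearest is P1 (4).
From P1: distances to unvisited — P3=21, P4=25. Nearest is P3 (21).
From P3: distances to unvisited — P4=38. Nearest is P4 (38).
Return P4→Base: 31.
Total = 6 + 4 + 21 + 38 + 31 = 100.

100 km along Base → P2 → P1 → P3 → P4 → Base.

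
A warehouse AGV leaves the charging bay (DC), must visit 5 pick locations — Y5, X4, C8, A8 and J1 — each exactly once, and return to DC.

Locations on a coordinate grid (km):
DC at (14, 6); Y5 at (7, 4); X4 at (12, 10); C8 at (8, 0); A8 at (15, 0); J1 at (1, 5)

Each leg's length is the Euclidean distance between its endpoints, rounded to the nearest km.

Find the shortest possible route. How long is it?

Shortest round trip = 39 km.

With 5 stops there are 5!/2 = 60 distinct round trips (a route and its reverse cost the same).
DC - Y5 - X4 - C8 - A8 - J1 - DC: 7+8+11+7+15+13 = 61
DC - Y5 - X4 - C8 - J1 - A8 - DC: 7+8+11+9+15+6 = 56
DC - Y5 - X4 - A8 - C8 - J1 - DC: 7+8+10+7+9+13 = 54
DC - Y5 - X4 - A8 - J1 - C8 - DC: 7+8+10+15+9+8 = 57
DC - Y5 - X4 - J1 - C8 - A8 - DC: 7+8+12+9+7+6 = 49
DC - Y5 - X4 - J1 - A8 - C8 - DC: 7+8+12+15+7+8 = 57
DC - Y5 - C8 - X4 - A8 - J1 - DC: 7+4+11+10+15+13 = 60
DC - Y5 - C8 - X4 - J1 - A8 - DC: 7+4+11+12+15+6 = 55
DC - Y5 - C8 - A8 - X4 - J1 - DC: 7+4+7+10+12+13 = 53
DC - Y5 - C8 - A8 - J1 - X4 - DC: 7+4+7+15+12+4 = 49
DC - Y5 - C8 - J1 - X4 - A8 - DC: 7+4+9+12+10+6 = 48
DC - Y5 - C8 - J1 - A8 - X4 - DC: 7+4+9+15+10+4 = 49
DC - Y5 - A8 - X4 - C8 - J1 - DC: 7+9+10+11+9+13 = 59
DC - Y5 - A8 - X4 - J1 - C8 - DC: 7+9+10+12+9+8 = 55
… (46 more)
DC - X4 - J1 - Y5 - C8 - A8 - DC: 4+12+6+4+7+6 = 39  ← best
The minimum is 39.
One optimal route: DC → X4 → J1 → Y5 → C8 → A8 → DC (or its reverse).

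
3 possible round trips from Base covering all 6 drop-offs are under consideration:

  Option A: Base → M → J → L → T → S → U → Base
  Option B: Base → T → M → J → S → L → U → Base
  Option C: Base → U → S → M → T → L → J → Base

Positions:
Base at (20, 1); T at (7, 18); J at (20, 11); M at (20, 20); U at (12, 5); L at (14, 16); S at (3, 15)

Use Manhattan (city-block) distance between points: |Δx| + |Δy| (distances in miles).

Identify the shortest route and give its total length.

Shortest is Option A, total 86 miles.

Option A: 19 + 9 + 11 + 9 + 7 + 19 + 12 = 86
Option B: 30 + 15 + 9 + 21 + 12 + 13 + 12 = 112
Option C: 12 + 19 + 22 + 15 + 9 + 11 + 10 = 98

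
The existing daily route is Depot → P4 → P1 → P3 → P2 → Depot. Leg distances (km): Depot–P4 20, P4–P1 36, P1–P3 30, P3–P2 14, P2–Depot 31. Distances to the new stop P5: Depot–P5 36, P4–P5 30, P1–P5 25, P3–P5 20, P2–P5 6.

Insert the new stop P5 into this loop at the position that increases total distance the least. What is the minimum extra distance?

Minimum extra distance: 11 km, inserting P5 between P2 and Depot.

Insertion cost between consecutive stops i–j is d(i,P5) + d(P5,j) − d(i,j):
  between Depot and P4: 36 + 30 − 20 = 46
  between P4 and P1: 30 + 25 − 36 = 19
  between P1 and P3: 25 + 20 − 30 = 15
  between P3 and P2: 20 + 6 − 14 = 12
  between P2 and Depot: 6 + 36 − 31 = 11
Cheapest insertion is between P2 and Depot, adding 11.
New total = 131 + 11 = 142.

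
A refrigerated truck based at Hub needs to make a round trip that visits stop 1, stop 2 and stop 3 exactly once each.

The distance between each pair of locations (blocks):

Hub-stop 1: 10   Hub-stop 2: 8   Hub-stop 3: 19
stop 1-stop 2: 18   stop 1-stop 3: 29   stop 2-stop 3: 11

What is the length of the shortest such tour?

58 blocks — the shortest possible round trip.

Hub→stop 1→stop 2→stop 3→Hub: 10+18+11+19 = 58
Hub→stop 1→stop 3→stop 2→Hub: 10+29+11+8 = 58
Hub→stop 2→stop 1→stop 3→Hub: 8+18+29+19 = 74
The minimum is 58.
One optimal route: Hub → stop 1 → stop 2 → stop 3 → Hub (or its reverse).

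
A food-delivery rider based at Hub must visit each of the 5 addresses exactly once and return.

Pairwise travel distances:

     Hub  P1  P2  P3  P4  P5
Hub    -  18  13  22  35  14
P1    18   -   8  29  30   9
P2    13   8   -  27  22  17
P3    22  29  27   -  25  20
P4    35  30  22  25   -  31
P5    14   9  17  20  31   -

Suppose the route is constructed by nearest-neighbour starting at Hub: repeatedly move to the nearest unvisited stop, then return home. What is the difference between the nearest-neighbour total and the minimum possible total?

From Hub: P2=13, P5=14, P1=18, P3=22, P4=35 → choose P2 (13).
From P2: P1=8, P5=17, P4=22, P3=27 → choose P1 (8).
From P1: P5=9, P3=29, P4=30 → choose P5 (9).
From P5: P3=20, P4=31 → choose P3 (20).
From P3: P4=25 → choose P4 (25).
NN route Hub → P2 → P1 → P5 → P3 → P4 → Hub costs 110.
Optimal: Hub → P3 → P4 → P2 → P1 → P5 → Hub costs 100 (by enumerating all 60 distinct tours).
Excess = 110 − 100 = 10.

Excess over optimum: 10.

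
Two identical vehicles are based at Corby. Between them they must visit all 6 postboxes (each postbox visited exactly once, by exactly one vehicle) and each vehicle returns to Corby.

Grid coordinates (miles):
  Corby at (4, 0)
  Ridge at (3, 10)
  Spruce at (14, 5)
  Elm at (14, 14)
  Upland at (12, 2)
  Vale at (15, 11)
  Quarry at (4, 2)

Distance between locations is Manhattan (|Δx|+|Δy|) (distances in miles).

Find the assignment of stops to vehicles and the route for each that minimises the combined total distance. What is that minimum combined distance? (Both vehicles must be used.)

Try each way of splitting the stops between the two vehicles (each non-empty) and, for each split, find the best tour for each vehicle:
  {Ridge} + {Spruce, Elm, Upland, Vale, Quarry}: 22 + 50 = 72
  {Spruce} + {Ridge, Elm, Upland, Vale, Quarry}: 30 + 52 = 82
  {Ridge, Spruce} + {Elm, Upland, Vale, Quarry}: 42 + 50 = 92
  {Elm} + {Ridge, Spruce, Upland, Vale, Quarry}: 48 + 46 = 94
  {Ridge, Elm} + {Spruce, Upland, Vale, Quarry}: 50 + 44 = 94
  {Spruce, Elm} + {Ridge, Upland, Vale, Quarry}: 48 + 46 = 94
  … (31 splits in total)
  {Ridge, Spruce, Elm, Upland, Vale} + {Quarry}: 52 + 4 = 56  ← best
Best: vehicle 1 Corby → Ridge → Elm → Vale → Spruce → Upland → Corby = 52; vehicle 2 Corby → Quarry → Corby = 4; combined 56.

56 miles — the smallest possible combined total.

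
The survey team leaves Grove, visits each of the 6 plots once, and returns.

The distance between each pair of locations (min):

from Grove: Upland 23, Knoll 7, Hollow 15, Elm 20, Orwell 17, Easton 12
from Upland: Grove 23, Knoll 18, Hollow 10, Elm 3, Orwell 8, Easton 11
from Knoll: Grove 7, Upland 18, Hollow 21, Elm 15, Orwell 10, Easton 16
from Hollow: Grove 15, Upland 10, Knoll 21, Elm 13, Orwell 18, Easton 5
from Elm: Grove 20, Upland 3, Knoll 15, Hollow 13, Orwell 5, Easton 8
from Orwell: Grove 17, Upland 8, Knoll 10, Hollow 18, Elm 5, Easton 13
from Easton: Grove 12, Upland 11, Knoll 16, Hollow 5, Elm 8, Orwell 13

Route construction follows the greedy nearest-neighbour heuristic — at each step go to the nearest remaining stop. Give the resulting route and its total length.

From Grove: distances to unvisited — Knoll=7, Easton=12, Hollow=15, Orwell=17, Elm=20, Upland=23. Nearest is Knoll (7).
From Knoll: distances to unvisited — Orwell=10, Elm=15, Easton=16, Upland=18, Hollow=21. Nearest is Orwell (10).
From Orwell: distances to unvisited — Elm=5, Upland=8, Easton=13, Hollow=18. Nearest is Elm (5).
From Elm: distances to unvisited — Upland=3, Easton=8, Hollow=13. Nearest is Upland (3).
From Upland: distances to unvisited — Hollow=10, Easton=11. Nearest is Hollow (10).
From Hollow: distances to unvisited — Easton=5. Nearest is Easton (5).
Return Easton→Grove: 12.
Total = 7 + 10 + 5 + 3 + 10 + 5 + 12 = 52.

Nearest-neighbour total = 52 min; route Grove → Knoll → Orwell → Elm → Upland → Hollow → Easton → Grove.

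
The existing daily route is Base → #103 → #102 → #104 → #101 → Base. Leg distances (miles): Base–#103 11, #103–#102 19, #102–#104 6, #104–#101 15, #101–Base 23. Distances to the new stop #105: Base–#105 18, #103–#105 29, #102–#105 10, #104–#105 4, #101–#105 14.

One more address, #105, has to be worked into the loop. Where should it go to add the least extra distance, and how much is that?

Insertion cost between consecutive stops i–j is d(i,#105) + d(#105,j) − d(i,j):
  between Base and #103: 18 + 29 − 11 = 36
  between #103 and #102: 29 + 10 − 19 = 20
  between #102 and #104: 10 + 4 − 6 = 8
  between #104 and #101: 4 + 14 − 15 = 3
  between #101 and Base: 14 + 18 − 23 = 9
Cheapest insertion is between #104 and #101, adding 3.
New total = 74 + 3 = 77.

Minimum extra distance: 3 miles, inserting #105 between #104 and #101.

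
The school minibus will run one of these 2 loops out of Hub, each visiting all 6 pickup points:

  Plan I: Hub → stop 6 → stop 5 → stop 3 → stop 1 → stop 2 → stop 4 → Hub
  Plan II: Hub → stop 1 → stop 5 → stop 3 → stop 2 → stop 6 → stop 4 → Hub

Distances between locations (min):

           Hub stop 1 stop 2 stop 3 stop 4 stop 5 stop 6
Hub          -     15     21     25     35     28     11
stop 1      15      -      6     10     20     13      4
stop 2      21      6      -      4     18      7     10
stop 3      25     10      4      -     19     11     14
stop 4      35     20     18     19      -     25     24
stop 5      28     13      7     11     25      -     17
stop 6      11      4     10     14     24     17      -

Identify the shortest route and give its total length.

108 min — Plan I is the shortest.

Plan I: 11 + 17 + 11 + 10 + 6 + 18 + 35 = 108
Plan II: 15 + 13 + 11 + 4 + 10 + 24 + 35 = 112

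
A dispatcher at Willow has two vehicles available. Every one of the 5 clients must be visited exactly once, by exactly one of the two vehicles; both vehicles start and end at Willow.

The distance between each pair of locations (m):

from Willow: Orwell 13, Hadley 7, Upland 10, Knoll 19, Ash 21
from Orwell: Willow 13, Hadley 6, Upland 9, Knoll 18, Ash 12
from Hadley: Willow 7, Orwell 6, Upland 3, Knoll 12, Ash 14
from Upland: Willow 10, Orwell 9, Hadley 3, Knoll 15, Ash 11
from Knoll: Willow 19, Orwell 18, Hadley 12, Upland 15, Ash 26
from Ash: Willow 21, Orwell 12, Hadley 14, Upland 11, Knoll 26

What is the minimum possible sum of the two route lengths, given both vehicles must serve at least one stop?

There are 2^4 − 1 = 15 ways to divide the 5 stops into two non-empty groups. For each, the best each vehicle can do is its own shortest tour through its group:
  {Orwell} + {Hadley, Upland, Knoll, Ash}: 26 + 66 = 92
  {Hadley} + {Orwell, Upland, Knoll, Ash}: 14 + 70 = 84
  {Orwell, Hadley} + {Upland, Knoll, Ash}: 26 + 66 = 92
  {Upland} + {Orwell, Hadley, Knoll, Ash}: 20 + 70 = 90
  {Orwell, Upland} + {Hadley, Knoll, Ash}: 32 + 66 = 98
  {Hadley, Upland} + {Orwell, Knoll, Ash}: 20 + 70 = 90
  … (15 splits in total)
Best: vehicle 1 Willow → Hadley → Willow = 14; vehicle 2 Willow → Orwell → Ash → Upland → Knoll → Willow = 70; combined 84.

Minimum combined distance: 84 m.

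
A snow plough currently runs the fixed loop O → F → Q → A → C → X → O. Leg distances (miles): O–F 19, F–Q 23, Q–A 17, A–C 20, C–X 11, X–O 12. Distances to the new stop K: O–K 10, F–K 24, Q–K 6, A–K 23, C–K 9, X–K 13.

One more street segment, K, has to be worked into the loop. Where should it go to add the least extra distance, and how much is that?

Adding 7 miles by placing K on the F–Q leg.

Insertion cost between consecutive stops i–j is d(i,K) + d(K,j) − d(i,j):
  between O and F: 10 + 24 − 19 = 15
  between F and Q: 24 + 6 − 23 = 7
  between Q and A: 6 + 23 − 17 = 12
  between A and C: 23 + 9 − 20 = 12
  between C and X: 9 + 13 − 11 = 11
  between X and O: 13 + 10 − 12 = 11
Cheapest insertion is between F and Q, adding 7.
New total = 102 + 7 = 109.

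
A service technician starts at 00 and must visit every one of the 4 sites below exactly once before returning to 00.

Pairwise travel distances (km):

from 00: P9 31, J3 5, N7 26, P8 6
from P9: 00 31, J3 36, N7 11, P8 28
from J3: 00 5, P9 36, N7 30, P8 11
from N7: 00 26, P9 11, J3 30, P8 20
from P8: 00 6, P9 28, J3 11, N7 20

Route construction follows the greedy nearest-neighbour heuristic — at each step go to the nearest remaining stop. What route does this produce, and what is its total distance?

Nearest-neighbour total = 78 km; route 00 → J3 → P8 → N7 → P9 → 00.

From 00: distances to unvisited — J3=5, P8=6, N7=26, P9=31. Nearest is J3 (5).
From J3: distances to unvisited — P8=11, N7=30, P9=36. Nearest is P8 (11).
From P8: distances to unvisited — N7=20, P9=28. Nearest is N7 (20).
From N7: distances to unvisited — P9=11. Nearest is P9 (11).
Return P9→00: 31.
Total = 5 + 11 + 20 + 11 + 31 = 78.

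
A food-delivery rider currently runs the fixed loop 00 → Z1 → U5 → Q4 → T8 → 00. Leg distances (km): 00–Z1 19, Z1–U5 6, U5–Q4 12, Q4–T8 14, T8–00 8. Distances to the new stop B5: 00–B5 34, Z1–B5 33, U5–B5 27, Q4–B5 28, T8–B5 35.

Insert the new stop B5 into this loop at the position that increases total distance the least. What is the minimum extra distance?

Insertion cost between consecutive stops i–j is d(i,B5) + d(B5,j) − d(i,j):
  between 00 and Z1: 34 + 33 − 19 = 48
  between Z1 and U5: 33 + 27 − 6 = 54
  between U5 and Q4: 27 + 28 − 12 = 43
  between Q4 and T8: 28 + 35 − 14 = 49
  between T8 and 00: 35 + 34 − 8 = 61
Cheapest insertion is between U5 and Q4, adding 43.
New total = 59 + 43 = 102.

Adding 43 km by placing B5 on the U5–Q4 leg.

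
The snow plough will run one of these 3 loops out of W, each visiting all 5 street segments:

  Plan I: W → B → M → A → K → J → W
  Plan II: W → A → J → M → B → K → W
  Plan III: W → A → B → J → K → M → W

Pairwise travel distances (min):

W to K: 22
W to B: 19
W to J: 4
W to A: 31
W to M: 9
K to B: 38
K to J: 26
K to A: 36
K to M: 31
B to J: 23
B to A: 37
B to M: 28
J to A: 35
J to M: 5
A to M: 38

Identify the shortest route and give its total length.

Plan I: 19 + 28 + 38 + 36 + 26 + 4 = 151
Plan II: 31 + 35 + 5 + 28 + 38 + 22 = 159
Plan III: 31 + 37 + 23 + 26 + 31 + 9 = 157

151 min — Plan I is the shortest.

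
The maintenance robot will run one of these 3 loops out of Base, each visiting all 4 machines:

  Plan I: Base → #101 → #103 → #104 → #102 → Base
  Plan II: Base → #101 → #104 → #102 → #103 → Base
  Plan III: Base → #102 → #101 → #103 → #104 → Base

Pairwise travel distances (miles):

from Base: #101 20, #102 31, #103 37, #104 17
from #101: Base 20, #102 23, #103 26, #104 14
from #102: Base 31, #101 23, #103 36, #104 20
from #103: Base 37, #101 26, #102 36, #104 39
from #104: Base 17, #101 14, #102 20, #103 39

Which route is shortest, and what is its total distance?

127 miles — Plan II is the shortest.

Plan I: 20 + 26 + 39 + 20 + 31 = 136
Plan II: 20 + 14 + 20 + 36 + 37 = 127
Plan III: 31 + 23 + 26 + 39 + 17 = 136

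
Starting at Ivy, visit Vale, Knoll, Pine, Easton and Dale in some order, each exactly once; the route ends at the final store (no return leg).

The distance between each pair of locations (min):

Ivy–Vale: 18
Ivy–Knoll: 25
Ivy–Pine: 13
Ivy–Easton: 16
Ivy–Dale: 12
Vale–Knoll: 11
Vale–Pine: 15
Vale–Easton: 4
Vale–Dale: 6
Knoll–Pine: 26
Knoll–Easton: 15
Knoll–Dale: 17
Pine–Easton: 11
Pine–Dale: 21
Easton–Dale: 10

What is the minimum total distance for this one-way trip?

There are 5! = 120 possible orderings.
Ivy - Vale - Knoll - Pine - Easton - Dale: 18+11+26+11+10 = 76
Ivy - Vale - Knoll - Pine - Dale - Easton: 18+11+26+21+10 = 86
Ivy - Vale - Knoll - Easton - Pine - Dale: 18+11+15+11+21 = 76
Ivy - Vale - Knoll - Easton - Dale - Pine: 18+11+15+10+21 = 75
Ivy - Vale - Knoll - Dale - Pine - Easton: 18+11+17+21+11 = 78
Ivy - Vale - Knoll - Dale - Easton - Pine: 18+11+17+10+11 = 67
Ivy - Vale - Pine - Knoll - Easton - Dale: 18+15+26+15+10 = 84
Ivy - Vale - Pine - Knoll - Dale - Easton: 18+15+26+17+10 = 86
Ivy - Vale - Pine - Easton - Knoll - Dale: 18+15+11+15+17 = 76
Ivy - Vale - Pine - Easton - Dale - Knoll: 18+15+11+10+17 = 71
Ivy - Vale - Pine - Dale - Knoll - Easton: 18+15+21+17+15 = 86
Ivy - Vale - Pine - Dale - Easton - Knoll: 18+15+21+10+15 = 79
Ivy - Vale - Easton - Knoll - Pine - Dale: 18+4+15+26+21 = 84
Ivy - Vale - Easton - Knoll - Dale - Pine: 18+4+15+17+21 = 75
… (106 more)
Ivy - Pine - Easton - Vale - Dale - Knoll: 13+11+4+6+17 = 51  ← best
The minimum is 51.
One shortest path: Ivy → Pine → Easton → Vale → Dale → Knoll.

Shortest open route: 51 min.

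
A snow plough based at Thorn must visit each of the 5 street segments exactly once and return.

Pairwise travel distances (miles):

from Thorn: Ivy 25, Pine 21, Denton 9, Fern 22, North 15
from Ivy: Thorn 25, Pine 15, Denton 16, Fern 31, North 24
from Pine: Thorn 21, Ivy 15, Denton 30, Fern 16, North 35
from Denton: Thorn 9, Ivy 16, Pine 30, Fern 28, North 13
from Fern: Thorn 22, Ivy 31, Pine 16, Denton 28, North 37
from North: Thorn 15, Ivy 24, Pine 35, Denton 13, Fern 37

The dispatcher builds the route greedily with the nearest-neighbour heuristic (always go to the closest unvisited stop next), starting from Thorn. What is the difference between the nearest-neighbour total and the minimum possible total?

Thorn: Denton=9, North=15, Pine=21, Fern=22, Ivy=25 ⇒ Denton
Denton: North=13, Ivy=16, Fern=28, Pine=30 ⇒ North
North: Ivy=24, Pine=35, Fern=37 ⇒ Ivy
Ivy: Pine=15, Fern=31 ⇒ Pine
Pine: Fern=16 ⇒ Fern
NN route Thorn → Denton → North → Ivy → Pine → Fern → Thorn costs 99.
Optimal: Thorn → Fern → Pine → Ivy → Denton → North → Thorn costs 97 (by enumerating all 60 distinct tours).
Excess = 99 − 97 = 2.

2 miles longer than the optimal tour.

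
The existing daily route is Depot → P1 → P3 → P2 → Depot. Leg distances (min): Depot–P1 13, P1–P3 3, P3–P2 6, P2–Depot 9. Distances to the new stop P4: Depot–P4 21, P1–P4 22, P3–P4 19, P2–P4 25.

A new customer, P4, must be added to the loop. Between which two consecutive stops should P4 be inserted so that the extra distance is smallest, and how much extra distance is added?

Adding 30 min by placing P4 on the Depot–P1 leg.

Insertion cost between consecutive stops i–j is d(i,P4) + d(P4,j) − d(i,j):
  between Depot and P1: 21 + 22 − 13 = 30
  between P1 and P3: 22 + 19 − 3 = 38
  between P3 and P2: 19 + 25 − 6 = 38
  between P2 and Depot: 25 + 21 − 9 = 37
Cheapest insertion is between Depot and P1, adding 30.
New total = 31 + 30 = 61.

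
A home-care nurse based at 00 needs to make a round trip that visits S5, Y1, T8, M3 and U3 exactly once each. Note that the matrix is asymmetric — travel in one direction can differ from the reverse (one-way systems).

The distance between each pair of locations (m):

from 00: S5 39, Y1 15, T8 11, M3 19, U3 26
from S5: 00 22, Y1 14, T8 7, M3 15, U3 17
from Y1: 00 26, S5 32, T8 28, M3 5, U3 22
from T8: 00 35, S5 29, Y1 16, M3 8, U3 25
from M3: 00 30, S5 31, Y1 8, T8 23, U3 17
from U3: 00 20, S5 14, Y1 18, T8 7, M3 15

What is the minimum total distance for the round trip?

00 → S5 → Y1 → T8 → M3 → U3 → 00: 39+14+28+8+17+20 = 126
00 → S5 → Y1 → T8 → U3 → M3 → 00: 39+14+28+25+15+30 = 151
00 → S5 → Y1 → M3 → T8 → U3 → 00: 39+14+5+23+25+20 = 126
00 → S5 → Y1 → M3 → U3 → T8 → 00: 39+14+5+17+7+35 = 117
00 → S5 → Y1 → U3 → T8 → M3 → 00: 39+14+22+7+8+30 = 120
00 → S5 → Y1 → U3 → M3 → T8 → 00: 39+14+22+15+23+35 = 148
00 → S5 → T8 → Y1 → M3 → U3 → 00: 39+7+16+5+17+20 = 104
00 → S5 → T8 → Y1 → U3 → M3 → 00: 39+7+16+22+15+30 = 129
00 → S5 → T8 → M3 → Y1 → U3 → 00: 39+7+8+8+22+20 = 104
00 → S5 → T8 → M3 → U3 → Y1 → 00: 39+7+8+17+18+26 = 115
00 → S5 → T8 → U3 → Y1 → M3 → 00: 39+7+25+18+5+30 = 124
00 → S5 → T8 → U3 → M3 → Y1 → 00: 39+7+25+15+8+26 = 120
00 → S5 → M3 → Y1 → T8 → U3 → 00: 39+15+8+28+25+20 = 135
00 → S5 → M3 → Y1 → U3 → T8 → 00: 39+15+8+22+7+35 = 126
… (106 more)
00 → T8 → Y1 → M3 → U3 → S5 → 00: 11+16+5+17+14+22 = 85  ← best
The minimum is 85.
One optimal route: 00 → T8 → Y1 → M3 → U3 → S5 → 00.

Shortest round trip = 85 m.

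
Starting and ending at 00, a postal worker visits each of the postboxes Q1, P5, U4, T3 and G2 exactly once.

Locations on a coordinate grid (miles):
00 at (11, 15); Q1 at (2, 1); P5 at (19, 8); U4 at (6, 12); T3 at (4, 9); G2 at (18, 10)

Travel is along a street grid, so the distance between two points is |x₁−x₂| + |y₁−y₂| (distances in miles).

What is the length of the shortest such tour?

62 miles — the shortest possible round trip.

00→Q1→P5→U4→T3→G2→00: 23+24+17+5+15+12 = 96
00→Q1→P5→U4→G2→T3→00: 23+24+17+14+15+13 = 106
00→Q1→P5→T3→U4→G2→00: 23+24+16+5+14+12 = 94
00→Q1→P5→T3→G2→U4→00: 23+24+16+15+14+8 = 100
00→Q1→P5→G2→U4→T3→00: 23+24+3+14+5+13 = 82
00→Q1→P5→G2→T3→U4→00: 23+24+3+15+5+8 = 78
00→Q1→U4→P5→T3→G2→00: 23+15+17+16+15+12 = 98
00→Q1→U4→P5→G2→T3→00: 23+15+17+3+15+13 = 86
00→Q1→U4→T3→P5→G2→00: 23+15+5+16+3+12 = 74
00→Q1→U4→T3→G2→P5→00: 23+15+5+15+3+15 = 76
00→Q1→U4→G2→P5→T3→00: 23+15+14+3+16+13 = 84
00→Q1→U4→G2→T3→P5→00: 23+15+14+15+16+15 = 98
00→Q1→T3→P5→U4→G2→00: 23+10+16+17+14+12 = 92
00→Q1→T3→P5→G2→U4→00: 23+10+16+3+14+8 = 74
… (46 more)
00→U4→T3→Q1→P5→G2→00: 8+5+10+24+3+12 = 62  ← best
The minimum is 62.
One optimal route: 00 → U4 → T3 → Q1 → P5 → G2 → 00 (or its reverse).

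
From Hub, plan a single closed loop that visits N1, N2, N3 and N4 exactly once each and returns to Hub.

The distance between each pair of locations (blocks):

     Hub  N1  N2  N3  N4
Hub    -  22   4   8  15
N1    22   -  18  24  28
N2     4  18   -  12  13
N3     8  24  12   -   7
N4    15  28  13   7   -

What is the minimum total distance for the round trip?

With 4 stops there are 4!/2 = 12 distinct round trips (a route and its reverse cost the same).
Hub - N1 - N2 - N3 - N4 - Hub: 22+18+12+7+15 = 74
Hub - N1 - N2 - N4 - N3 - Hub: 22+18+13+7+8 = 68
Hub - N1 - N3 - N2 - N4 - Hub: 22+24+12+13+15 = 86
Hub - N1 - N3 - N4 - N2 - Hub: 22+24+7+13+4 = 70
Hub - N1 - N4 - N2 - N3 - Hub: 22+28+13+12+8 = 83
Hub - N1 - N4 - N3 - N2 - Hub: 22+28+7+12+4 = 73
Hub - N2 - N1 - N3 - N4 - Hub: 4+18+24+7+15 = 68
Hub - N2 - N1 - N4 - N3 - Hub: 4+18+28+7+8 = 65
Hub - N2 - N3 - N1 - N4 - Hub: 4+12+24+28+15 = 83
Hub - N2 - N4 - N1 - N3 - Hub: 4+13+28+24+8 = 77
Hub - N3 - N1 - N2 - N4 - Hub: 8+24+18+13+15 = 78
Hub - N3 - N2 - N1 - N4 - Hub: 8+12+18+28+15 = 81
The minimum is 65.
One optimal route: Hub → N2 → N1 → N4 → N3 → Hub (or its reverse).

Shortest round trip = 65 blocks.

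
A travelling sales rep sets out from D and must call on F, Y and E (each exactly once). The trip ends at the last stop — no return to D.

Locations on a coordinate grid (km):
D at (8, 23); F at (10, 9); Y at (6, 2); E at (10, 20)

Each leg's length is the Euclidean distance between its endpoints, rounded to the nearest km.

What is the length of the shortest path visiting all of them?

There are 3! = 6 possible orderings.
D→F→Y→E: 14+8+18 = 40
D→F→E→Y: 14+11+18 = 43
D→Y→F→E: 21+8+11 = 40
D→Y→E→F: 21+18+11 = 50
D→E→F→Y: 4+11+8 = 23
D→E→Y→F: 4+18+8 = 30
The minimum is 23.
One shortest path: D → E → F → Y.

Shortest open route: 23 km.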